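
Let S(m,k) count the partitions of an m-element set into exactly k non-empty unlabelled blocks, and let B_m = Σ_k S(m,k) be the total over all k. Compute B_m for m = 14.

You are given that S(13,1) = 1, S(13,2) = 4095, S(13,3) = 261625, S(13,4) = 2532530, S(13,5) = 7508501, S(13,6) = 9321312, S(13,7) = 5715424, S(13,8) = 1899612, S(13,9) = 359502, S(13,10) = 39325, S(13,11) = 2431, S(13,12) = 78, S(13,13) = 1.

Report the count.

190899322

i=14: T(14,1)=0+1·1=1 | T(14,2)=1+2·4095=8191 | T(14,3)=4095+3·261625=788970 | T(14,4)=261625+4·2532530=10391745 | T(14,5)=2532530+5·7508501=40075035 | T(14,6)=7508501+6·9321312=63436373 | T(14,7)=9321312+7·5715424=49329280 | T(14,8)=5715424+8·1899612=20912320 | T(14,9)=1899612+9·359502=5135130 | T(14,10)=359502+10·39325=752752 | T(14,11)=39325+11·2431=66066 | T(14,12)=2431+12·78=3367 | T(14,13)=78+13·1=91 | T(14,14)=1+14·0=1
B_14 = ΣS(14,k) = 1+8191+788970+10391745+40075035+63436373+49329280+20912320+5135130+752752+66066+3367+91+1 = 190899322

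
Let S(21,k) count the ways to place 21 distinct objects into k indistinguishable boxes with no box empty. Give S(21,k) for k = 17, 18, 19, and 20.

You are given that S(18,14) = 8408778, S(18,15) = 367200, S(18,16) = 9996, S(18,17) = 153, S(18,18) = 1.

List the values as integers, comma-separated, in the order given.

@19  (19,15):367200·15+8408778→13916778, (19,16):9996·16+367200→527136, (19,17):153·17+9996→12597, (19,18):1·18+153→171, (19,19):0·19+1→1
@20  (20,16):527136·16+13916778→22350954, (20,17):12597·17+527136→741285, (20,18):171·18+12597→15675, (20,19):1·19+171→190, (20,20):0·20+1→1
@21  (21,17):741285·17+22350954→34952799, (21,18):15675·18+741285→1023435, (21,19):190·19+15675→19285, (21,20):1·20+190→210
Read S(21,17) = 34952799, S(21,18) = 1023435, S(21,19) = 19285, S(21,20) = 210.

34952799, 1023435, 19285, 210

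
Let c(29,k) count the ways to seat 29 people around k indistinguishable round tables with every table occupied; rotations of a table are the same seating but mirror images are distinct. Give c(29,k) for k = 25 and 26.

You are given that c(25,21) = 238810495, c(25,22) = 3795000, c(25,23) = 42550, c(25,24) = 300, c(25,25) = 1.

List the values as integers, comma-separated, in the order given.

row 26: T[26][22]=25·3795000+238810495=333685495  T[26][23]=25·42550+3795000=4858750  T[26][24]=25·300+42550=50050  T[26][25]=25·1+300=325  T[26][26]=25·0+1=1
row 27: T[27][23]=26·4858750+333685495=460012995  T[27][24]=26·50050+4858750=6160050  T[27][25]=26·325+50050=58500  T[27][26]=26·1+325=351
row 28: T[28][24]=27·6160050+460012995=626334345  T[28][25]=27·58500+6160050=7739550  T[28][26]=27·351+58500=67977
row 29: T[29][25]=28·7739550+626334345=843041745  T[29][26]=28·67977+7739550=9642906
Read c(29,25) = 843041745, c(29,26) = 9642906.

843041745, 9642906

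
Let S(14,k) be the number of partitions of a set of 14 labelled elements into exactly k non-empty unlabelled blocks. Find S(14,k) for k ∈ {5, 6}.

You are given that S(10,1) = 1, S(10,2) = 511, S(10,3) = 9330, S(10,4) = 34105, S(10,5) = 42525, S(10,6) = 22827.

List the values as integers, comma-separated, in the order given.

40075035, 63436373

@11  (11,2):511·2+1→1023, (11,3):9330·3+511→28501, (11,4):34105·4+9330→145750, (11,5):42525·5+34105→246730, (11,6):22827·6+42525→179487
@12  (12,3):28501·3+1023→86526, (12,4):145750·4+28501→611501, (12,5):246730·5+145750→1379400, (12,6):179487·6+246730→1323652
@13  (13,4):611501·4+86526→2532530, (13,5):1379400·5+611501→7508501, (13,6):1323652·6+1379400→9321312
@14  (14,5):7508501·5+2532530→40075035, (14,6):9321312·6+7508501→63436373
Read S(14,5) = 40075035, S(14,6) = 63436373.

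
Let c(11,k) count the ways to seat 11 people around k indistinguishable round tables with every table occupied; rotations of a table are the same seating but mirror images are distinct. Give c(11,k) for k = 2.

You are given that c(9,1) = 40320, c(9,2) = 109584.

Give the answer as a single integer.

row 10: T[10][1]=9·40320+0=362880  T[10][2]=9·109584+40320=1026576
row 11: T[11][2]=10·1026576+362880=10628640
Read c(11,2) = 10628640.

10628640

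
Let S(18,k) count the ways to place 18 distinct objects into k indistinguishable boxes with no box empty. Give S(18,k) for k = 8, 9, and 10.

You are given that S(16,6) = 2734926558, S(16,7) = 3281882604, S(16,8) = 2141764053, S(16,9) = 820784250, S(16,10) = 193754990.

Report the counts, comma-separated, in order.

@17  (17,7):3281882604·7+2734926558→25708104786, (17,8):2141764053·8+3281882604→20415995028, (17,9):820784250·9+2141764053→9528822303, (17,10):193754990·10+820784250→2758334150
@18  (18,8):20415995028·8+25708104786→189036065010, (18,9):9528822303·9+20415995028→106175395755, (18,10):2758334150·10+9528822303→37112163803
Read S(18,8) = 189036065010, S(18,9) = 106175395755, S(18,10) = 37112163803.

189036065010, 106175395755, 37112163803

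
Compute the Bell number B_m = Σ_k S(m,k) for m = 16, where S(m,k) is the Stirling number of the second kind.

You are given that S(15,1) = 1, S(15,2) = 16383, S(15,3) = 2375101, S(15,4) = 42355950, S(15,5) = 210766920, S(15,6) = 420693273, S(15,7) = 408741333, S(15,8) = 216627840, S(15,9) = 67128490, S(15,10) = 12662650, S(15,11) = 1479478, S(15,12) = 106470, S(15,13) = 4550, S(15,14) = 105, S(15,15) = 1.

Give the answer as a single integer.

r16: T_16,1=1×1+0=1; T_16,2=2×16383+1=32767; T_16,3=3×2375101+16383=7141686; T_16,4=4×42355950+2375101=171798901; T_16,5=5×210766920+42355950=1096190550; T_16,6=6×420693273+210766920=2734926558; T_16,7=7×408741333+420693273=3281882604; T_16,8=8×216627840+408741333=2141764053; T_16,9=9×67128490+216627840=820784250; T_16,10=10×12662650+67128490=193754990; T_16,11=11×1479478+12662650=28936908; T_16,12=12×106470+1479478=2757118; T_16,13=13×4550+106470=165620; T_16,14=14×105+4550=6020; T_16,15=15×1+105=120; T_16,16=16×0+1=1
B_16 = ΣS(16,k) = 1+32767+7141686+171798901+1096190550+2734926558+3281882604+2141764053+820784250+193754990+28936908+2757118+165620+6020+120+1 = 10480142147

10480142147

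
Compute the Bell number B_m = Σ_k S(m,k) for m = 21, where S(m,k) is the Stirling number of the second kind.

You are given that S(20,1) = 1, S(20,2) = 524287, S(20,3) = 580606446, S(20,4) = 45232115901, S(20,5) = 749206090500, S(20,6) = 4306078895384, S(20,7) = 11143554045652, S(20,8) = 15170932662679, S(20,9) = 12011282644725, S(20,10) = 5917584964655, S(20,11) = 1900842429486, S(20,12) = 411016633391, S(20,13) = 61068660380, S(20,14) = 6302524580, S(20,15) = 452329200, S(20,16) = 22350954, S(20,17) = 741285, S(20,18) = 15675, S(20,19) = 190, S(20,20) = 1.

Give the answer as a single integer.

474869816156751

@21  (21,1):1·1+0→1, (21,2):524287·2+1→1048575, (21,3):580606446·3+524287→1742343625, (21,4):45232115901·4+580606446→181509070050, (21,5):749206090500·5+45232115901→3791262568401, (21,6):4306078895384·6+749206090500→26585679462804, (21,7):11143554045652·7+4306078895384→82310957214948, (21,8):15170932662679·8+11143554045652→132511015347084, (21,9):12011282644725·9+15170932662679→123272476465204, (21,10):5917584964655·10+12011282644725→71187132291275, (21,11):1900842429486·11+5917584964655→26826851689001, (21,12):411016633391·12+1900842429486→6833042030178, (21,13):61068660380·13+411016633391→1204909218331, (21,14):6302524580·14+61068660380→149304004500, (21,15):452329200·15+6302524580→13087462580, (21,16):22350954·16+452329200→809944464, (21,17):741285·17+22350954→34952799, (21,18):15675·18+741285→1023435, (21,19):190·19+15675→19285, (21,20):1·20+190→210, (21,21):0·21+1→1
B_21 = ΣS(21,k) = 1+1048575+1742343625+181509070050+3791262568401+26585679462804+82310957214948+132511015347084+123272476465204+71187132291275+26826851689001+6833042030178+1204909218331+149304004500+13087462580+809944464+34952799+1023435+19285+210+1 = 474869816156751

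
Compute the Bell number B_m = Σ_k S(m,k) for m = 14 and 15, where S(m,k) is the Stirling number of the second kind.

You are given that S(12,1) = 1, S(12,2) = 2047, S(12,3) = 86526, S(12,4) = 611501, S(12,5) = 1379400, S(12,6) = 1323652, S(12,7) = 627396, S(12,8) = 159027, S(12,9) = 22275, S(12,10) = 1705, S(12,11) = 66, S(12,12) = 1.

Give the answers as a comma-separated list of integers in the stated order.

190899322, 1382958545

@13  (13,1):1·1+0→1, (13,2):2047·2+1→4095, (13,3):86526·3+2047→261625, (13,4):611501·4+86526→2532530, (13,5):1379400·5+611501→7508501, (13,6):1323652·6+1379400→9321312, (13,7):627396·7+1323652→5715424, (13,8):159027·8+627396→1899612, (13,9):22275·9+159027→359502, (13,10):1705·10+22275→39325, (13,11):66·11+1705→2431, (13,12):1·12+66→78, (13,13):0·13+1→1
@14  (14,1):1·1+0→1, (14,2):4095·2+1→8191, (14,3):261625·3+4095→788970, (14,4):2532530·4+261625→10391745, (14,5):7508501·5+2532530→40075035, (14,6):9321312·6+7508501→63436373, (14,7):5715424·7+9321312→49329280, (14,8):1899612·8+5715424→20912320, (14,9):359502·9+1899612→5135130, (14,10):39325·10+359502→752752, (14,11):2431·11+39325→66066, (14,12):78·12+2431→3367, (14,13):1·13+78→91, (14,14):0·14+1→1
@15  (15,1):1·1+0→1, (15,2):8191·2+1→16383, (15,3):788970·3+8191→2375101, (15,4):10391745·4+788970→42355950, (15,5):40075035·5+10391745→210766920, (15,6):63436373·6+40075035→420693273, (15,7):49329280·7+63436373→408741333, (15,8):20912320·8+49329280→216627840, (15,9):5135130·9+20912320→67128490, (15,10):752752·10+5135130→12662650, (15,11):66066·11+752752→1479478, (15,12):3367·12+66066→106470, (15,13):91·13+3367→4550, (15,14):1·14+91→105, (15,15):0·15+1→1
B_14 = ΣS(14,k) = 1+8191+788970+10391745+40075035+63436373+49329280+20912320+5135130+752752+66066+3367+91+1 = 190899322
B_15 = ΣS(15,k) = 1+16383+2375101+42355950+210766920+420693273+408741333+216627840+67128490+12662650+1479478+106470+4550+105+1 = 1382958545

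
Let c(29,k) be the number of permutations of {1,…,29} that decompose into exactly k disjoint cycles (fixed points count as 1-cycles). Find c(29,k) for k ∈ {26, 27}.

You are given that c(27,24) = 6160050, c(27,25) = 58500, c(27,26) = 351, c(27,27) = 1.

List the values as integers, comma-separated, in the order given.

i=28: T(28,25)=6160050+27·58500=7739550 | T(28,26)=58500+27·351=67977 | T(28,27)=351+27·1=378
i=29: T(29,26)=7739550+28·67977=9642906 | T(29,27)=67977+28·378=78561
Read c(29,26) = 9642906, c(29,27) = 78561.

9642906, 78561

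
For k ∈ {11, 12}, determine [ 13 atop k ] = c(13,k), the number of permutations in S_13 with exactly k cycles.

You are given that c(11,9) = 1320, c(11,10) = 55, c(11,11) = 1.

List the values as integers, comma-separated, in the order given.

2717, 78

[12] T[12,10]:11*55+1320=1925 · T[12,11]:11*1+55=66 · T[12,12]:11*0+1=1
[13] T[13,11]:12*66+1925=2717 · T[13,12]:12*1+66=78
Read c(13,11) = 2717, c(13,12) = 78.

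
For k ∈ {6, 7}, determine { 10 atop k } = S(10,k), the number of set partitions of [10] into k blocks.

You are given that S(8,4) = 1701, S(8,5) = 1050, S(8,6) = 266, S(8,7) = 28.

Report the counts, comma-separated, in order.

22827, 5880

row 9: T[9][5]=5·1050+1701=6951  T[9][6]=6·266+1050=2646  T[9][7]=7·28+266=462
row 10: T[10][6]=6·2646+6951=22827  T[10][7]=7·462+2646=5880
Read S(10,6) = 22827, S(10,7) = 5880.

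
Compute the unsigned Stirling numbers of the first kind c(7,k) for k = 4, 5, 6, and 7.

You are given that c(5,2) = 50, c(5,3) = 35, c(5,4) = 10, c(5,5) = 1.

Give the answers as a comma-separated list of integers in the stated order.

735, 175, 21, 1

[6] T[6,3]:5*35+50=225 · T[6,4]:5*10+35=85 · T[6,5]:5*1+10=15 · T[6,6]:5*0+1=1
[7] T[7,4]:6*85+225=735 · T[7,5]:6*15+85=175 · T[7,6]:6*1+15=21 · T[7,7]:6*0+1=1
Read c(7,4) = 735, c(7,5) = 175, c(7,6) = 21, c(7,7) = 1.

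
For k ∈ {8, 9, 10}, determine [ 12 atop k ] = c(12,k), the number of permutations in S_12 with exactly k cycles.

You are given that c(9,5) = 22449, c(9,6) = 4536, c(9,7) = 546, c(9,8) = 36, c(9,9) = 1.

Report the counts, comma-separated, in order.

r10: T_10,6=9×4536+22449=63273; T_10,7=9×546+4536=9450; T_10,8=9×36+546=870; T_10,9=9×1+36=45; T_10,10=9×0+1=1
r11: T_11,7=10×9450+63273=157773; T_11,8=10×870+9450=18150; T_11,9=10×45+870=1320; T_11,10=10×1+45=55
r12: T_12,8=11×18150+157773=357423; T_12,9=11×1320+18150=32670; T_12,10=11×55+1320=1925
Read c(12,8) = 357423, c(12,9) = 32670, c(12,10) = 1925.

357423, 32670, 1925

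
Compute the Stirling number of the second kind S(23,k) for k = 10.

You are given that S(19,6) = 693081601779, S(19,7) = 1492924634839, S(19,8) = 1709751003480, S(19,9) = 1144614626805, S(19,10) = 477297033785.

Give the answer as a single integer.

9593401297313460

row 20: T[20][7]=7·1492924634839+693081601779=11143554045652  T[20][8]=8·1709751003480+1492924634839=15170932662679  T[20][9]=9·1144614626805+1709751003480=12011282644725  T[20][10]=10·477297033785+1144614626805=5917584964655
row 21: T[21][8]=8·15170932662679+11143554045652=132511015347084  T[21][9]=9·12011282644725+15170932662679=123272476465204  T[21][10]=10·5917584964655+12011282644725=71187132291275
row 22: T[22][9]=9·123272476465204+132511015347084=1241963303533920  T[22][10]=10·71187132291275+123272476465204=835143799377954
row 23: T[23][10]=10·835143799377954+1241963303533920=9593401297313460
Read S(23,10) = 9593401297313460.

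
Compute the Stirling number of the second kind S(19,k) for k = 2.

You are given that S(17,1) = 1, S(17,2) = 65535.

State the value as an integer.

i=18: T(18,1)=0+1·1=1 | T(18,2)=1+2·65535=131071
i=19: T(19,2)=1+2·131071=262143
Read S(19,2) = 262143.

262143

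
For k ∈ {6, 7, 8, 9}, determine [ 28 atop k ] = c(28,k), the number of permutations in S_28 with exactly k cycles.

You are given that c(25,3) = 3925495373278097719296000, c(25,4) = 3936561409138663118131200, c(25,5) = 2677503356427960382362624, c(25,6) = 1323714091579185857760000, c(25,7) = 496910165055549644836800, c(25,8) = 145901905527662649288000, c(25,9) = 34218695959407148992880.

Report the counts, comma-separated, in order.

28969458895980281319670568448, 11616723683566425573507775872, 3673742549077683082376236224, 936363983558079713086850400

row 26: T[26][4]=25·3936561409138663118131200+3925495373278097719296000=102339530601744675672576000  T[26][5]=25·2677503356427960382362624+3936561409138663118131200=70874145319837672677196800  T[26][6]=25·1323714091579185857760000+2677503356427960382362624=35770355645907606826362624  T[26][7]=25·496910165055549644836800+1323714091579185857760000=13746468217967926978680000  T[26][8]=25·145901905527662649288000+496910165055549644836800=4144457803247115877036800  T[26][9]=25·34218695959407148992880+145901905527662649288000=1001369304512841374110000
row 27: T[27][5]=26·70874145319837672677196800+102339530601744675672576000=1945067308917524165279692800  T[27][6]=26·35770355645907606826362624+70874145319837672677196800=1000903392113435450162625024  T[27][7]=26·13746468217967926978680000+35770355645907606826362624=393178529313073708272042624  T[27][8]=26·4144457803247115877036800+13746468217967926978680000=121502371102392939781636800  T[27][9]=26·1001369304512841374110000+4144457803247115877036800=30180059720580991603896800
row 28: T[28][6]=27·1000903392113435450162625024+1945067308917524165279692800=28969458895980281319670568448  T[28][7]=27·393178529313073708272042624+1000903392113435450162625024=11616723683566425573507775872  T[28][8]=27·121502371102392939781636800+393178529313073708272042624=3673742549077683082376236224  T[28][9]=27·30180059720580991603896800+121502371102392939781636800=936363983558079713086850400
Read c(28,6) = 28969458895980281319670568448, c(28,7) = 11616723683566425573507775872, c(28,8) = 3673742549077683082376236224, c(28,9) = 936363983558079713086850400.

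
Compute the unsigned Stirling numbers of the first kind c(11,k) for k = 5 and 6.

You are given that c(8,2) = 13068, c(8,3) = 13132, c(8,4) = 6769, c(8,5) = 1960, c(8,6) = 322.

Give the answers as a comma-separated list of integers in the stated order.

r9: T_9,3=8×13132+13068=118124; T_9,4=8×6769+13132=67284; T_9,5=8×1960+6769=22449; T_9,6=8×322+1960=4536
r10: T_10,4=9×67284+118124=723680; T_10,5=9×22449+67284=269325; T_10,6=9×4536+22449=63273
r11: T_11,5=10×269325+723680=3416930; T_11,6=10×63273+269325=902055
Read c(11,5) = 3416930, c(11,6) = 902055.

3416930, 902055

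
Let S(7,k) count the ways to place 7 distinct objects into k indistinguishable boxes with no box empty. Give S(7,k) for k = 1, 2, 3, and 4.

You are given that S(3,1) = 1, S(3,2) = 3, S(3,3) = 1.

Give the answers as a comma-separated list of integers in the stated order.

1, 63, 301, 350

r4: T_4,1=1×1+0=1; T_4,2=2×3+1=7; T_4,3=3×1+3=6; T_4,4=4×0+1=1
r5: T_5,1=1×1+0=1; T_5,2=2×7+1=15; T_5,3=3×6+7=25; T_5,4=4×1+6=10
r6: T_6,1=1×1+0=1; T_6,2=2×15+1=31; T_6,3=3×25+15=90; T_6,4=4×10+25=65
r7: T_7,1=1×1+0=1; T_7,2=2×31+1=63; T_7,3=3×90+31=301; T_7,4=4×65+90=350
Read S(7,1) = 1, S(7,2) = 63, S(7,3) = 301, S(7,4) = 350.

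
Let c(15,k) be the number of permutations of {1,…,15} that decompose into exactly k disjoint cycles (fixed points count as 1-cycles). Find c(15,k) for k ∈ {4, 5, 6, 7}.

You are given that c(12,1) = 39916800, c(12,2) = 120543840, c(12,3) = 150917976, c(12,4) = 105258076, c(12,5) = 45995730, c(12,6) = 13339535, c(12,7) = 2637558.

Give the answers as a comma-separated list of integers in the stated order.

310989260400, 159721605680, 56663366760, 14409322928

i=13: T(13,2)=39916800+12·120543840=1486442880 | T(13,3)=120543840+12·150917976=1931559552 | T(13,4)=150917976+12·105258076=1414014888 | T(13,5)=105258076+12·45995730=657206836 | T(13,6)=45995730+12·13339535=206070150 | T(13,7)=13339535+12·2637558=44990231
i=14: T(14,3)=1486442880+13·1931559552=26596717056 | T(14,4)=1931559552+13·1414014888=20313753096 | T(14,5)=1414014888+13·657206836=9957703756 | T(14,6)=657206836+13·206070150=3336118786 | T(14,7)=206070150+13·44990231=790943153
i=15: T(15,4)=26596717056+14·20313753096=310989260400 | T(15,5)=20313753096+14·9957703756=159721605680 | T(15,6)=9957703756+14·3336118786=56663366760 | T(15,7)=3336118786+14·790943153=14409322928
Read c(15,4) = 310989260400, c(15,5) = 159721605680, c(15,6) = 56663366760, c(15,7) = 14409322928.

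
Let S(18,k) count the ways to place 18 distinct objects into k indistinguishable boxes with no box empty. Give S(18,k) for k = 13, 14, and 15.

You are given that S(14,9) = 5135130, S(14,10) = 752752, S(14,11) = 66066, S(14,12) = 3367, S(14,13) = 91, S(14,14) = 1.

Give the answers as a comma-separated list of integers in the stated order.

row 15: T[15][10]=10·752752+5135130=12662650  T[15][11]=11·66066+752752=1479478  T[15][12]=12·3367+66066=106470  T[15][13]=13·91+3367=4550  T[15][14]=14·1+91=105  T[15][15]=15·0+1=1
row 16: T[16][11]=11·1479478+12662650=28936908  T[16][12]=12·106470+1479478=2757118  T[16][13]=13·4550+106470=165620  T[16][14]=14·105+4550=6020  T[16][15]=15·1+105=120
row 17: T[17][12]=12·2757118+28936908=62022324  T[17][13]=13·165620+2757118=4910178  T[17][14]=14·6020+165620=249900  T[17][15]=15·120+6020=7820
row 18: T[18][13]=13·4910178+62022324=125854638  T[18][14]=14·249900+4910178=8408778  T[18][15]=15·7820+249900=367200
Read S(18,13) = 125854638, S(18,14) = 8408778, S(18,15) = 367200.

125854638, 8408778, 367200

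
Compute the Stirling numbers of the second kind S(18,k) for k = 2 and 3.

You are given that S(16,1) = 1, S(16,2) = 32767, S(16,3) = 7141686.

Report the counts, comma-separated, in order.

i=17: T(17,1)=0+1·1=1 | T(17,2)=1+2·32767=65535 | T(17,3)=32767+3·7141686=21457825
i=18: T(18,2)=1+2·65535=131071 | T(18,3)=65535+3·21457825=64439010
Read S(18,2) = 131071, S(18,3) = 64439010.

131071, 64439010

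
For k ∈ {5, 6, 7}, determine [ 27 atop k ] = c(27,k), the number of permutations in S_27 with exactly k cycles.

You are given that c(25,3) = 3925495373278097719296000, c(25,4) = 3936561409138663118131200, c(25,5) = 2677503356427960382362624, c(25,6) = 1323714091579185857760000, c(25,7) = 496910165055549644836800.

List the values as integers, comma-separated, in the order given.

row 26: T[26][4]=25·3936561409138663118131200+3925495373278097719296000=102339530601744675672576000  T[26][5]=25·2677503356427960382362624+3936561409138663118131200=70874145319837672677196800  T[26][6]=25·1323714091579185857760000+2677503356427960382362624=35770355645907606826362624  T[26][7]=25·496910165055549644836800+1323714091579185857760000=13746468217967926978680000
row 27: T[27][5]=26·70874145319837672677196800+102339530601744675672576000=1945067308917524165279692800  T[27][6]=26·35770355645907606826362624+70874145319837672677196800=1000903392113435450162625024  T[27][7]=26·13746468217967926978680000+35770355645907606826362624=393178529313073708272042624
Read c(27,5) = 1945067308917524165279692800, c(27,6) = 1000903392113435450162625024, c(27,7) = 393178529313073708272042624.

1945067308917524165279692800, 1000903392113435450162625024, 393178529313073708272042624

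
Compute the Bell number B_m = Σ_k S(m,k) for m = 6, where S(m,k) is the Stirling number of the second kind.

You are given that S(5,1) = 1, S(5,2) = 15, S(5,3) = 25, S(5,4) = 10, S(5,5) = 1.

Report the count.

203

row 6: T[6][1]=1·1+0=1  T[6][2]=2·15+1=31  T[6][3]=3·25+15=90  T[6][4]=4·10+25=65  T[6][5]=5·1+10=15  T[6][6]=6·0+1=1
B_6 = ΣS(6,k) = 1+31+90+65+15+1 = 203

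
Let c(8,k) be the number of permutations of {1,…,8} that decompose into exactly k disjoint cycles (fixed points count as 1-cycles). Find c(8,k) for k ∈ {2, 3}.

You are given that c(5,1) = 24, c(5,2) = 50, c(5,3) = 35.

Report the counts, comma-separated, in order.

[6] T[6,1]:5*24+0=120 · T[6,2]:5*50+24=274 · T[6,3]:5*35+50=225
[7] T[7,1]:6*120+0=720 · T[7,2]:6*274+120=1764 · T[7,3]:6*225+274=1624
[8] T[8,2]:7*1764+720=13068 · T[8,3]:7*1624+1764=13132
Read c(8,2) = 13068, c(8,3) = 13132.

13068, 13132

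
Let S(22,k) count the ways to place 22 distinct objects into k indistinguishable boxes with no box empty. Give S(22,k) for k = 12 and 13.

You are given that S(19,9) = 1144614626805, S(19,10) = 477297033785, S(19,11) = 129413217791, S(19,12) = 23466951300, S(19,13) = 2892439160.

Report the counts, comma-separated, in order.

[20] T[20,10]:10*477297033785+1144614626805=5917584964655 · T[20,11]:11*129413217791+477297033785=1900842429486 · T[20,12]:12*23466951300+129413217791=411016633391 · T[20,13]:13*2892439160+23466951300=61068660380
[21] T[21,11]:11*1900842429486+5917584964655=26826851689001 · T[21,12]:12*411016633391+1900842429486=6833042030178 · T[21,13]:13*61068660380+411016633391=1204909218331
[22] T[22,12]:12*6833042030178+26826851689001=108823356051137 · T[22,13]:13*1204909218331+6833042030178=22496861868481
Read S(22,12) = 108823356051137, S(22,13) = 22496861868481.

108823356051137, 22496861868481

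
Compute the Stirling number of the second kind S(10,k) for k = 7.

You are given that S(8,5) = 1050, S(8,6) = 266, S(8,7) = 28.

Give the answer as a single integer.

[9] T[9,6]:6*266+1050=2646 · T[9,7]:7*28+266=462
[10] T[10,7]:7*462+2646=5880
Read S(10,7) = 5880.

5880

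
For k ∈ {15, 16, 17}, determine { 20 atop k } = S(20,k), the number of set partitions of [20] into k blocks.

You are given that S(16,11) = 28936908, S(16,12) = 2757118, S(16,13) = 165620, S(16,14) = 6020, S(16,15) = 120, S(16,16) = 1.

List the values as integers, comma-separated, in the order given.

452329200, 22350954, 741285

@17  (17,12):2757118·12+28936908→62022324, (17,13):165620·13+2757118→4910178, (17,14):6020·14+165620→249900, (17,15):120·15+6020→7820, (17,16):1·16+120→136, (17,17):0·17+1→1
@18  (18,13):4910178·13+62022324→125854638, (18,14):249900·14+4910178→8408778, (18,15):7820·15+249900→367200, (18,16):136·16+7820→9996, (18,17):1·17+136→153
@19  (19,14):8408778·14+125854638→243577530, (19,15):367200·15+8408778→13916778, (19,16):9996·16+367200→527136, (19,17):153·17+9996→12597
@20  (20,15):13916778·15+243577530→452329200, (20,16):527136·16+13916778→22350954, (20,17):12597·17+527136→741285
Read S(20,15) = 452329200, S(20,16) = 22350954, S(20,17) = 741285.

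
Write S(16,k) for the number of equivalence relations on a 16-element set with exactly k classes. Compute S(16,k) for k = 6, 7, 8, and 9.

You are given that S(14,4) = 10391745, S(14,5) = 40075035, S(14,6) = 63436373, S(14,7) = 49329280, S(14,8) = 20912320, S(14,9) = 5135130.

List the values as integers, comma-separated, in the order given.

2734926558, 3281882604, 2141764053, 820784250

i=15: T(15,5)=10391745+5·40075035=210766920 | T(15,6)=40075035+6·63436373=420693273 | T(15,7)=63436373+7·49329280=408741333 | T(15,8)=49329280+8·20912320=216627840 | T(15,9)=20912320+9·5135130=67128490
i=16: T(16,6)=210766920+6·420693273=2734926558 | T(16,7)=420693273+7·408741333=3281882604 | T(16,8)=408741333+8·216627840=2141764053 | T(16,9)=216627840+9·67128490=820784250
Read S(16,6) = 2734926558, S(16,7) = 3281882604, S(16,8) = 2141764053, S(16,9) = 820784250.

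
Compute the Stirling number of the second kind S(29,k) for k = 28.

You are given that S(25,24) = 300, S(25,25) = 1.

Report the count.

406

i=26: T(26,25)=300+25·1=325 | T(26,26)=1+26·0=1
i=27: T(27,26)=325+26·1=351 | T(27,27)=1+27·0=1
i=28: T(28,27)=351+27·1=378 | T(28,28)=1+28·0=1
i=29: T(29,28)=378+28·1=406
Read S(29,28) = 406.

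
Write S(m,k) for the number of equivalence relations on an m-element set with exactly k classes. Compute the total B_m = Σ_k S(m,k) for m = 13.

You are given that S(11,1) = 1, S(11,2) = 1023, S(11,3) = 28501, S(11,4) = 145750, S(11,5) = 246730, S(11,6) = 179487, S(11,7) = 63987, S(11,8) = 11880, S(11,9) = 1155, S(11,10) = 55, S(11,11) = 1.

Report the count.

@12  (12,1):1·1+0→1, (12,2):1023·2+1→2047, (12,3):28501·3+1023→86526, (12,4):145750·4+28501→611501, (12,5):246730·5+145750→1379400, (12,6):179487·6+246730→1323652, (12,7):63987·7+179487→627396, (12,8):11880·8+63987→159027, (12,9):1155·9+11880→22275, (12,10):55·10+1155→1705, (12,11):1·11+55→66, (12,12):0·12+1→1
@13  (13,1):1·1+0→1, (13,2):2047·2+1→4095, (13,3):86526·3+2047→261625, (13,4):611501·4+86526→2532530, (13,5):1379400·5+611501→7508501, (13,6):1323652·6+1379400→9321312, (13,7):627396·7+1323652→5715424, (13,8):159027·8+627396→1899612, (13,9):22275·9+159027→359502, (13,10):1705·10+22275→39325, (13,11):66·11+1705→2431, (13,12):1·12+66→78, (13,13):0·13+1→1
B_13 = ΣS(13,k) = 1+4095+261625+2532530+7508501+9321312+5715424+1899612+359502+39325+2431+78+1 = 27644437

27644437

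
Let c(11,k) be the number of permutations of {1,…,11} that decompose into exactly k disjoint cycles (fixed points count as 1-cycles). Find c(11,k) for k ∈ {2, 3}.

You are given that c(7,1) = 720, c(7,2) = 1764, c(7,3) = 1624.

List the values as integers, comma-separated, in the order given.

10628640, 12753576

i=8: T(8,1)=0+7·720=5040 | T(8,2)=720+7·1764=13068 | T(8,3)=1764+7·1624=13132
i=9: T(9,1)=0+8·5040=40320 | T(9,2)=5040+8·13068=109584 | T(9,3)=13068+8·13132=118124
i=10: T(10,1)=0+9·40320=362880 | T(10,2)=40320+9·109584=1026576 | T(10,3)=109584+9·118124=1172700
i=11: T(11,2)=362880+10·1026576=10628640 | T(11,3)=1026576+10·1172700=12753576
Read c(11,2) = 10628640, c(11,3) = 12753576.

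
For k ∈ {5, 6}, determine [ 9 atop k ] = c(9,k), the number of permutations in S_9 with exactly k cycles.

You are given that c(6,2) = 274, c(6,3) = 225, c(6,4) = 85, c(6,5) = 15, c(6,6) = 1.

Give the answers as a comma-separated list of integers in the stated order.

@7  (7,3):225·6+274→1624, (7,4):85·6+225→735, (7,5):15·6+85→175, (7,6):1·6+15→21
@8  (8,4):735·7+1624→6769, (8,5):175·7+735→1960, (8,6):21·7+175→322
@9  (9,5):1960·8+6769→22449, (9,6):322·8+1960→4536
Read c(9,5) = 22449, c(9,6) = 4536.

22449, 4536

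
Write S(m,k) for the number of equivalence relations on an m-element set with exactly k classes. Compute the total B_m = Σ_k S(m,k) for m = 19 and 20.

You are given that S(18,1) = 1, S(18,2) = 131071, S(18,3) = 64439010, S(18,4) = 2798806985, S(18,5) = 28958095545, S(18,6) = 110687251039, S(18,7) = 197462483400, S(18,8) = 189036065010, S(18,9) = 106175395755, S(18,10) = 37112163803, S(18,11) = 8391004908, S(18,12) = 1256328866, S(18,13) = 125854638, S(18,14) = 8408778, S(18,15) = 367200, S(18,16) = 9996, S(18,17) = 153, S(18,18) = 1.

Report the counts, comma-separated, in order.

5832742205057, 51724158235372

@19  (19,1):1·1+0→1, (19,2):131071·2+1→262143, (19,3):64439010·3+131071→193448101, (19,4):2798806985·4+64439010→11259666950, (19,5):28958095545·5+2798806985→147589284710, (19,6):110687251039·6+28958095545→693081601779, (19,7):197462483400·7+110687251039→1492924634839, (19,8):189036065010·8+197462483400→1709751003480, (19,9):106175395755·9+189036065010→1144614626805, (19,10):37112163803·10+106175395755→477297033785, (19,11):8391004908·11+37112163803→129413217791, (19,12):1256328866·12+8391004908→23466951300, (19,13):125854638·13+1256328866→2892439160, (19,14):8408778·14+125854638→243577530, (19,15):367200·15+8408778→13916778, (19,16):9996·16+367200→527136, (19,17):153·17+9996→12597, (19,18):1·18+153→171, (19,19):0·19+1→1
@20  (20,1):1·1+0→1, (20,2):262143·2+1→524287, (20,3):193448101·3+262143→580606446, (20,4):11259666950·4+193448101→45232115901, (20,5):147589284710·5+11259666950→749206090500, (20,6):693081601779·6+147589284710→4306078895384, (20,7):1492924634839·7+693081601779→11143554045652, (20,8):1709751003480·8+1492924634839→15170932662679, (20,9):1144614626805·9+1709751003480→12011282644725, (20,10):477297033785·10+1144614626805→5917584964655, (20,11):129413217791·11+477297033785→1900842429486, (20,12):23466951300·12+129413217791→411016633391, (20,13):2892439160·13+23466951300→61068660380, (20,14):243577530·14+2892439160→6302524580, (20,15):13916778·15+243577530→452329200, (20,16):527136·16+13916778→22350954, (20,17):12597·17+527136→741285, (20,18):171·18+12597→15675, (20,19):1·19+171→190, (20,20):0·20+1→1
B_19 = ΣS(19,k) = 1+262143+193448101+11259666950+147589284710+693081601779+1492924634839+1709751003480+1144614626805+477297033785+129413217791+23466951300+2892439160+243577530+13916778+527136+12597+171+1 = 5832742205057
B_20 = ΣS(20,k) = 1+524287+580606446+45232115901+749206090500+4306078895384+11143554045652+15170932662679+12011282644725+5917584964655+1900842429486+411016633391+61068660380+6302524580+452329200+22350954+741285+15675+190+1 = 51724158235372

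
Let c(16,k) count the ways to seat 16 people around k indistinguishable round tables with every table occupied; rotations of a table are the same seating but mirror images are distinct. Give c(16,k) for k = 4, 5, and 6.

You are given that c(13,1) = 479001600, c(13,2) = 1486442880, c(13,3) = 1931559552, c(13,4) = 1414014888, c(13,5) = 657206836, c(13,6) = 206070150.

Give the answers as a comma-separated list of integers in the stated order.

5056995703824, 2706813345600, 1009672107080

@14  (14,2):1486442880·13+479001600→19802759040, (14,3):1931559552·13+1486442880→26596717056, (14,4):1414014888·13+1931559552→20313753096, (14,5):657206836·13+1414014888→9957703756, (14,6):206070150·13+657206836→3336118786
@15  (15,3):26596717056·14+19802759040→392156797824, (15,4):20313753096·14+26596717056→310989260400, (15,5):9957703756·14+20313753096→159721605680, (15,6):3336118786·14+9957703756→56663366760
@16  (16,4):310989260400·15+392156797824→5056995703824, (16,5):159721605680·15+310989260400→2706813345600, (16,6):56663366760·15+159721605680→1009672107080
Read c(16,4) = 5056995703824, c(16,5) = 2706813345600, c(16,6) = 1009672107080.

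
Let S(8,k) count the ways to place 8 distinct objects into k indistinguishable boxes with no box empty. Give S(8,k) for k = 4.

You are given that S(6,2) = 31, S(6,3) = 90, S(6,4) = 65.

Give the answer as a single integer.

@7  (7,3):90·3+31→301, (7,4):65·4+90→350
@8  (8,4):350·4+301→1701
Read S(8,4) = 1701.

1701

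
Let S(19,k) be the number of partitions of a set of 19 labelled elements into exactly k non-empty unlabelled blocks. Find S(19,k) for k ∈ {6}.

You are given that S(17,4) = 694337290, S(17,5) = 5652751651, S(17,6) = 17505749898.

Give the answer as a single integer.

[18] T[18,5]:5*5652751651+694337290=28958095545 · T[18,6]:6*17505749898+5652751651=110687251039
[19] T[19,6]:6*110687251039+28958095545=693081601779
Read S(19,6) = 693081601779.

693081601779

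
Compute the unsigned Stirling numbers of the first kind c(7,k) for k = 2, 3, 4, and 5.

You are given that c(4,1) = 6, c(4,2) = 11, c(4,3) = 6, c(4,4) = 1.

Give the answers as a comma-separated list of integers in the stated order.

1764, 1624, 735, 175

row 5: T[5][1]=4·6+0=24  T[5][2]=4·11+6=50  T[5][3]=4·6+11=35  T[5][4]=4·1+6=10  T[5][5]=4·0+1=1
row 6: T[6][1]=5·24+0=120  T[6][2]=5·50+24=274  T[6][3]=5·35+50=225  T[6][4]=5·10+35=85  T[6][5]=5·1+10=15
row 7: T[7][2]=6·274+120=1764  T[7][3]=6·225+274=1624  T[7][4]=6·85+225=735  T[7][5]=6·15+85=175
Read c(7,2) = 1764, c(7,3) = 1624, c(7,4) = 735, c(7,5) = 175.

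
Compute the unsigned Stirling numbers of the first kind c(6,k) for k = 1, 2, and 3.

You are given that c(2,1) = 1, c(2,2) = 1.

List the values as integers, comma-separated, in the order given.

i=3: T(3,1)=0+2·1=2 | T(3,2)=1+2·1=3 | T(3,3)=1+2·0=1
i=4: T(4,1)=0+3·2=6 | T(4,2)=2+3·3=11 | T(4,3)=3+3·1=6
i=5: T(5,1)=0+4·6=24 | T(5,2)=6+4·11=50 | T(5,3)=11+4·6=35
i=6: T(6,1)=0+5·24=120 | T(6,2)=24+5·50=274 | T(6,3)=50+5·35=225
Read c(6,1) = 120, c(6,2) = 274, c(6,3) = 225.

120, 274, 225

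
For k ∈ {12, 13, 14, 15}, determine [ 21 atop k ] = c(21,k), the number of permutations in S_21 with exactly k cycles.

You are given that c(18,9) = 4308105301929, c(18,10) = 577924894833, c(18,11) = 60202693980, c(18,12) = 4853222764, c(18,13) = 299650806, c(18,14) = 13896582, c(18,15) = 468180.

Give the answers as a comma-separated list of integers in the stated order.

135585182899530, 11310276995381, 756111184500, 40171771630

r19: T_19,10=18×577924894833+4308105301929=14710753408923; T_19,11=18×60202693980+577924894833=1661573386473; T_19,12=18×4853222764+60202693980=147560703732; T_19,13=18×299650806+4853222764=10246937272; T_19,14=18×13896582+299650806=549789282; T_19,15=18×468180+13896582=22323822
r20: T_20,11=19×1661573386473+14710753408923=46280647751910; T_20,12=19×147560703732+1661573386473=4465226757381; T_20,13=19×10246937272+147560703732=342252511900; T_20,14=19×549789282+10246937272=20692933630; T_20,15=19×22323822+549789282=973941900
r21: T_21,12=20×4465226757381+46280647751910=135585182899530; T_21,13=20×342252511900+4465226757381=11310276995381; T_21,14=20×20692933630+342252511900=756111184500; T_21,15=20×973941900+20692933630=40171771630
Read c(21,12) = 135585182899530, c(21,13) = 11310276995381, c(21,14) = 756111184500, c(21,15) = 40171771630.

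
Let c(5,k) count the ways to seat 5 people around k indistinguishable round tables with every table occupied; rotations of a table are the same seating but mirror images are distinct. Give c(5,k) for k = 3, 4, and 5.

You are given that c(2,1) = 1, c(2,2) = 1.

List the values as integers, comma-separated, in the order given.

35, 10, 1

i=3: T(3,1)=0+2·1=2 | T(3,2)=1+2·1=3 | T(3,3)=1+2·0=1
i=4: T(4,2)=2+3·3=11 | T(4,3)=3+3·1=6 | T(4,4)=1+3·0=1
i=5: T(5,3)=11+4·6=35 | T(5,4)=6+4·1=10 | T(5,5)=1+4·0=1
Read c(5,3) = 35, c(5,4) = 10, c(5,5) = 1.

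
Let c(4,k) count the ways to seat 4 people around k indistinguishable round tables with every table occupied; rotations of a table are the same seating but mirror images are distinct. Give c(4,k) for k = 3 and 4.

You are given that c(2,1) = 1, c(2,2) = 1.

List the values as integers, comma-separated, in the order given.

@3  (3,2):1·2+1→3, (3,3):0·2+1→1
@4  (4,3):1·3+3→6, (4,4):0·3+1→1
Read c(4,3) = 6, c(4,4) = 1.

6, 1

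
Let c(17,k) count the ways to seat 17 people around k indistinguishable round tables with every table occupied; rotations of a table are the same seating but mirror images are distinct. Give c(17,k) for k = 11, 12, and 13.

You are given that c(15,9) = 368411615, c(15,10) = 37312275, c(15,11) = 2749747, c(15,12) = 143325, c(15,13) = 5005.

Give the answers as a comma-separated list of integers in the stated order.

2185031420, 156952432, 8394022

i=16: T(16,10)=368411615+15·37312275=928095740 | T(16,11)=37312275+15·2749747=78558480 | T(16,12)=2749747+15·143325=4899622 | T(16,13)=143325+15·5005=218400
i=17: T(17,11)=928095740+16·78558480=2185031420 | T(17,12)=78558480+16·4899622=156952432 | T(17,13)=4899622+16·218400=8394022
Read c(17,11) = 2185031420, c(17,12) = 156952432, c(17,13) = 8394022.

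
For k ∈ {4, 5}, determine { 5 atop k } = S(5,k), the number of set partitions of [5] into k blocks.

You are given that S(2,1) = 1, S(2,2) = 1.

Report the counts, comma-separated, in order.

row 3: T[3][2]=2·1+1=3  T[3][3]=3·0+1=1
row 4: T[4][3]=3·1+3=6  T[4][4]=4·0+1=1
row 5: T[5][4]=4·1+6=10  T[5][5]=5·0+1=1
Read S(5,4) = 10, S(5,5) = 1.

10, 1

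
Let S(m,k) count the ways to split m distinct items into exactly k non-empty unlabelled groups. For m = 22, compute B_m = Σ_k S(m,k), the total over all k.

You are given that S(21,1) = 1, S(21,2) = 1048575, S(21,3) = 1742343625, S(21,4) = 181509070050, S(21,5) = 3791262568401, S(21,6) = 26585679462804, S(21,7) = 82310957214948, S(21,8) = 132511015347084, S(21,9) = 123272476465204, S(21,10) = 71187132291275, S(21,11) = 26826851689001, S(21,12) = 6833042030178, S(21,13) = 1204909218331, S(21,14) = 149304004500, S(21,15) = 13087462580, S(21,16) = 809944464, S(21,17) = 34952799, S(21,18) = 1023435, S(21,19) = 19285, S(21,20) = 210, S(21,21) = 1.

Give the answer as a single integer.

4506715738447323

[22] T[22,1]:1*1+0=1 · T[22,2]:2*1048575+1=2097151 · T[22,3]:3*1742343625+1048575=5228079450 · T[22,4]:4*181509070050+1742343625=727778623825 · T[22,5]:5*3791262568401+181509070050=19137821912055 · T[22,6]:6*26585679462804+3791262568401=163305339345225 · T[22,7]:7*82310957214948+26585679462804=602762379967440 · T[22,8]:8*132511015347084+82310957214948=1142399079991620 · T[22,9]:9*123272476465204+132511015347084=1241963303533920 · T[22,10]:10*71187132291275+123272476465204=835143799377954 · T[22,11]:11*26826851689001+71187132291275=366282500870286 · T[22,12]:12*6833042030178+26826851689001=108823356051137 · T[22,13]:13*1204909218331+6833042030178=22496861868481 · T[22,14]:14*149304004500+1204909218331=3295165281331 · T[22,15]:15*13087462580+149304004500=345615943200 · T[22,16]:16*809944464+13087462580=26046574004 · T[22,17]:17*34952799+809944464=1404142047 · T[22,18]:18*1023435+34952799=53374629 · T[22,19]:19*19285+1023435=1389850 · T[22,20]:20*210+19285=23485 · T[22,21]:21*1+210=231 · T[22,22]:22*0+1=1
B_22 = ΣS(22,k) = 1+2097151+5228079450+727778623825+19137821912055+163305339345225+602762379967440+1142399079991620+1241963303533920+835143799377954+366282500870286+108823356051137+22496861868481+3295165281331+345615943200+26046574004+1404142047+53374629+1389850+23485+231+1 = 4506715738447323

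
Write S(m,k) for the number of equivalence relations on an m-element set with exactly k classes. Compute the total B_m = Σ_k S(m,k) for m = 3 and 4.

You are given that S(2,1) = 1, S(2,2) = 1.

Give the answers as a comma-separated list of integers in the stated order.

5, 15

i=3: T(3,1)=0+1·1=1 | T(3,2)=1+2·1=3 | T(3,3)=1+3·0=1
i=4: T(4,1)=0+1·1=1 | T(4,2)=1+2·3=7 | T(4,3)=3+3·1=6 | T(4,4)=1+4·0=1
B_3 = ΣS(3,k) = 1+3+1 = 5
B_4 = ΣS(4,k) = 1+7+6+1 = 15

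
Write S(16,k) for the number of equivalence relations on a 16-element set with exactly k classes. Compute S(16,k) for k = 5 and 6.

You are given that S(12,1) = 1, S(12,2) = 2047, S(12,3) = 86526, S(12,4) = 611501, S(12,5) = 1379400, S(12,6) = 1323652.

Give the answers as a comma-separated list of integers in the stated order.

r13: T_13,2=2×2047+1=4095; T_13,3=3×86526+2047=261625; T_13,4=4×611501+86526=2532530; T_13,5=5×1379400+611501=7508501; T_13,6=6×1323652+1379400=9321312
r14: T_14,3=3×261625+4095=788970; T_14,4=4×2532530+261625=10391745; T_14,5=5×7508501+2532530=40075035; T_14,6=6×9321312+7508501=63436373
r15: T_15,4=4×10391745+788970=42355950; T_15,5=5×40075035+10391745=210766920; T_15,6=6×63436373+40075035=420693273
r16: T_16,5=5×210766920+42355950=1096190550; T_16,6=6×420693273+210766920=2734926558
Read S(16,5) = 1096190550, S(16,6) = 2734926558.

1096190550, 2734926558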